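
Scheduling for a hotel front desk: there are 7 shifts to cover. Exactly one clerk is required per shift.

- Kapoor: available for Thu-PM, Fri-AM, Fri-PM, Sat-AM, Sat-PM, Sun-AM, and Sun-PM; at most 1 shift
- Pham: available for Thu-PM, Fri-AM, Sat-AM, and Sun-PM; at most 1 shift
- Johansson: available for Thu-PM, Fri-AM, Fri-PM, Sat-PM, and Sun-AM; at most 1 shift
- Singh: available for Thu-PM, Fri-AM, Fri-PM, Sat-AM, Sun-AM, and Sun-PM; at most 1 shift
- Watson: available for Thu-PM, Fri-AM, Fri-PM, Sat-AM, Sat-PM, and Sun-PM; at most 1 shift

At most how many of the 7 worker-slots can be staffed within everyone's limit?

5

Total capacity across all clerks is 1+1+1+1+1 = 5, and 7 slots are needed, so at most 5 can be filled.
An assignment achieving 5: Fri-PM→Singh, Sat-AM→Pham, Sat-PM→Kapoor, Sun-AM→Johansson, Sun-PM→Watson.
Loads: Kapoor 1/1, Pham 1/1, Johansson 1/1, Singh 1/1, Watson 1/1.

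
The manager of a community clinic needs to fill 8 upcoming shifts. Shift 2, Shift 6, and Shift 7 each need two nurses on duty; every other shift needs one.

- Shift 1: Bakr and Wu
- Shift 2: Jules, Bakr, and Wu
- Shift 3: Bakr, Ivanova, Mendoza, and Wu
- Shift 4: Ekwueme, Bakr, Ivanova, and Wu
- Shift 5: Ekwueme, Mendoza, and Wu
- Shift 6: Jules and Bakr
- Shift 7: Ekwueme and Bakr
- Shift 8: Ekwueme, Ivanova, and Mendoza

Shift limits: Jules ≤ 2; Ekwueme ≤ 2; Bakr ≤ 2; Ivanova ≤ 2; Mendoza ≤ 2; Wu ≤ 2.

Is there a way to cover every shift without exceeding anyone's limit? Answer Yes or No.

Shift 6 can only be covered by Jules and Bakr, so that assignment is forced.
Shift 7 can only be covered by Ekwueme and Bakr, so that assignment is forced.
One valid schedule: Shift 1→Wu, Shift 2→Jules+Wu, Shift 3→Mendoza, Shift 4→Ivanova, Shift 5→Ekwueme, Shift 6→Jules+Bakr, Shift 7→Ekwueme+Bakr, Shift 8→Ivanova.
Loads: Jules 2/2, Ekwueme 2/2, Bakr 2/2, Ivanova 2/2, Mendoza 1/2, Wu 2/2 — all within limits.

Yes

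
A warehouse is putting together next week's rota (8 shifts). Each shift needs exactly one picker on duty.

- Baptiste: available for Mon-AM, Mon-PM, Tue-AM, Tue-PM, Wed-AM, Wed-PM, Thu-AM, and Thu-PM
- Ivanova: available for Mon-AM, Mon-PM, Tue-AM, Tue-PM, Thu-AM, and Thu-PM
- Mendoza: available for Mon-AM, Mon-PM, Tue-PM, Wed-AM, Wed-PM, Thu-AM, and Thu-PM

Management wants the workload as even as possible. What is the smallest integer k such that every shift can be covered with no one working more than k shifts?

With 3 pickers and 8 worker-slots to fill, someone must work at least ⌈8/3⌉ = 3 shifts, so k ≥ 3.
k = 3 works: Mon-AM→Ivanova, Mon-PM→Ivanova, Tue-AM→Baptiste, Tue-PM→Ivanova, Wed-AM→Baptiste, Wed-PM→Baptiste, Thu-AM→Mendoza, Thu-PM→Mendoza.
Loads: Baptiste 3, Ivanova 3, Mendoza 2 — all ≤ 3.

3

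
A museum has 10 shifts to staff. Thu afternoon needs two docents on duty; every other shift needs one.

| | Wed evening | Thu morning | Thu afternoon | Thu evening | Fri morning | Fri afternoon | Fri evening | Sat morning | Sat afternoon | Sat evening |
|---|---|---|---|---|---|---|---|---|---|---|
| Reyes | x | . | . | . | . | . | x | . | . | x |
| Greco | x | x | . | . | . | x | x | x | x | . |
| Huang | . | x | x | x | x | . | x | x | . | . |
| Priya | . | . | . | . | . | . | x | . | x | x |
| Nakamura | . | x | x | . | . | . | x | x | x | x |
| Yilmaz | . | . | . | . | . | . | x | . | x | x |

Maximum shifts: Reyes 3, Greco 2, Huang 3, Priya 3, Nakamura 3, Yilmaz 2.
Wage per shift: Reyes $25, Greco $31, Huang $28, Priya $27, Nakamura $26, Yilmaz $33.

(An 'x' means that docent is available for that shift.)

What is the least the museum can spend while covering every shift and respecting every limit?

Thu afternoon can only be covered by Huang and Nakamura, so that assignment is forced.
Thu evening can only be covered by Huang, so that assignment is forced.
Fri morning can only be covered by Huang, so that assignment is forced.
Picking the cheapest available docent for each shift independently would cost $294, but that ignores the shift limits.
An optimal schedule: Wed evening→Reyes, Thu morning→Nakamura, Thu afternoon→Nakamura+Huang, Thu evening→Huang, Fri morning→Huang, Fri afternoon→Greco, Fri evening→Reyes, Sat morning→Nakamura, Sat afternoon→Priya, Sat evening→Reyes.
Total: 25 + 26 + 26 + 28 + 28 + 28 + 31 + 25 + 26 + 27 + 25 = $295.

$295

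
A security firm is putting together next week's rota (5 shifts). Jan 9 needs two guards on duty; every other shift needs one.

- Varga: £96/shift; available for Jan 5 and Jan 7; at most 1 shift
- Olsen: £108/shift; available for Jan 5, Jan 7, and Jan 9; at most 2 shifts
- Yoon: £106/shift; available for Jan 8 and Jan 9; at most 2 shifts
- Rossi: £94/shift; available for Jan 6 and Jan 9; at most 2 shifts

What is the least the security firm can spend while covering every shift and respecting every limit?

£604

Jan 6 can only be covered by Rossi, so that assignment is forced.
Jan 8 can only be covered by Yoon, so that assignment is forced.
Picking the cheapest available guard for each shift independently would cost £592, but that ignores the shift limits.
An optimal schedule: Jan 5→Varga, Jan 6→Rossi, Jan 7→Olsen, Jan 8→Yoon, Jan 9→Rossi+Yoon.
Total: 96 + 94 + 108 + 106 + 94 + 106 = £604.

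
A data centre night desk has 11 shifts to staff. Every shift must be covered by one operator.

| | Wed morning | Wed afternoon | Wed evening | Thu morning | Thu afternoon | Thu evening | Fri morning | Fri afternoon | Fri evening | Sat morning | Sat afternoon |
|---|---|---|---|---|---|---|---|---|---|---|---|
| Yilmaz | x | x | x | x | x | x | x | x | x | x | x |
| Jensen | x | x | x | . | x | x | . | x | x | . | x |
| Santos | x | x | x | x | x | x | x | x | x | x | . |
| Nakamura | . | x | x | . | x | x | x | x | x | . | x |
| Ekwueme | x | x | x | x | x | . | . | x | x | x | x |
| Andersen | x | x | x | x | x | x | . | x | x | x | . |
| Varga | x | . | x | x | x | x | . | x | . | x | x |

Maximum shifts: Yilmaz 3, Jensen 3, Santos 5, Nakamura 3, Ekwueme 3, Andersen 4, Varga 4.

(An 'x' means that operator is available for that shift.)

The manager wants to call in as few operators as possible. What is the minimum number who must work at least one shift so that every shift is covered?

11 slots to fill and no one can take more than 5, so at least ⌈11/5⌉ = 3 operators are needed.
Yilmaz, Jensen, and Santos alone can cover everything: Wed morning→Jensen, Wed afternoon→Jensen, Wed evening→Santos, Thu morning→Yilmaz, Thu afternoon→Santos, Thu evening→Santos, Fri morning→Yilmaz, Fri afternoon→Santos, Fri evening→Santos, Sat morning→Yilmaz, Sat afternoon→Jensen.

3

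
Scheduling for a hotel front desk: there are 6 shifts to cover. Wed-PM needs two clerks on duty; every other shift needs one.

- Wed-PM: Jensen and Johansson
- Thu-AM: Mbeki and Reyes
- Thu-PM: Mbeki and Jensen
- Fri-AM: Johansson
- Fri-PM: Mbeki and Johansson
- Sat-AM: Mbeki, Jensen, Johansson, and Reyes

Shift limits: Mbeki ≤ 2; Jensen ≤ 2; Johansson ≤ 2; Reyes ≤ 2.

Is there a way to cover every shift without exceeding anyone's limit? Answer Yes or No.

Yes

Wed-PM can only be covered by Jensen and Johansson, so that assignment is forced.
Fri-AM can only be covered by Johansson, so that assignment is forced.
One valid schedule: Wed-PM→Jensen+Johansson, Thu-AM→Mbeki, Thu-PM→Jensen, Fri-AM→Johansson, Fri-PM→Mbeki, Sat-AM→Reyes.
Loads: Mbeki 2/2, Jensen 2/2, Johansson 2/2, Reyes 1/2 — all within limits.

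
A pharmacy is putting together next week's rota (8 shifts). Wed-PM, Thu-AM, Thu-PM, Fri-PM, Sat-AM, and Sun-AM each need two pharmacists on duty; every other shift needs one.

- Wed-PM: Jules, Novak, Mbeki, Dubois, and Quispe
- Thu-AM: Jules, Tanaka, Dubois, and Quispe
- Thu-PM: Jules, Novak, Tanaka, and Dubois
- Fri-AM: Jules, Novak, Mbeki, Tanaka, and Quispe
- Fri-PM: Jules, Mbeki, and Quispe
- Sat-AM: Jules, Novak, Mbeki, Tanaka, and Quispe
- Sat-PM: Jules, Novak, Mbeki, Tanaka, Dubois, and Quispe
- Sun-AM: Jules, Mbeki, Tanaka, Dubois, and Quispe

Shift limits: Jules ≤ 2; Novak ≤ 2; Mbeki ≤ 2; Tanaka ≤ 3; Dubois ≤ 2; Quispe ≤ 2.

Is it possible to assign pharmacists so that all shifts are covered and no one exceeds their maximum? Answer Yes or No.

Total capacity is 2+2+2+3+2+2 = 13 but 14 worker-slots are needed — infeasible.

No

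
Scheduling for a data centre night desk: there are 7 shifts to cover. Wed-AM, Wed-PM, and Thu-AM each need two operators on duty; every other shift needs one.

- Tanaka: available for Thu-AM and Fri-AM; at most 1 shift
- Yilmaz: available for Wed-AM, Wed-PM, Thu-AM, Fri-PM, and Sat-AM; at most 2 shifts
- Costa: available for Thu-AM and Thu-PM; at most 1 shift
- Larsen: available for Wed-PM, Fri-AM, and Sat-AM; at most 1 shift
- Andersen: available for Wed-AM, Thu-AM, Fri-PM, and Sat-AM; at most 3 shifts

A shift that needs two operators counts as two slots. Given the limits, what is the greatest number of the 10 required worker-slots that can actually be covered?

Total capacity across all operators is 1+2+1+1+3 = 8, and 10 slots are needed, so at most 8 can be filled.
An assignment achieving 8: Wed-AM→Yilmaz+Andersen, Wed-PM→Yilmaz+Larsen, Thu-PM→Costa, Fri-AM→Tanaka, Fri-PM→Andersen, Sat-AM→Andersen.
Loads: Tanaka 1/1, Yilmaz 2/2, Costa 1/1, Larsen 1/1, Andersen 3/3.

8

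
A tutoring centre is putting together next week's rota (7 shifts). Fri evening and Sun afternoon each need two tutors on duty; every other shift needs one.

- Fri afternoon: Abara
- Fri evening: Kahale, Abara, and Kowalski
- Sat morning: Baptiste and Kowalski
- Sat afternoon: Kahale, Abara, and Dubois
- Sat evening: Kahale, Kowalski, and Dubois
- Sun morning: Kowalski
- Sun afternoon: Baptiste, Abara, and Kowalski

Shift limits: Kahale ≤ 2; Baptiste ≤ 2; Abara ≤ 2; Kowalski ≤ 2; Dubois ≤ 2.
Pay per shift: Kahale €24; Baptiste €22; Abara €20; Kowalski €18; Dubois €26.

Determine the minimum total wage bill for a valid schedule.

€194

Fri afternoon can only be covered by Abara, so that assignment is forced.
Sun morning can only be covered by Kowalski, so that assignment is forced.
Picking the cheapest available tutor for each shift independently would cost €170, but that ignores the shift limits.
An optimal schedule: Fri afternoon→Abara, Fri evening→Kahale+Abara, Sat morning→Baptiste, Sat afternoon→Kahale, Sat evening→Dubois, Sun morning→Kowalski, Sun afternoon→Baptiste+Kowalski.
Total: 20 + 24 + 20 + 22 + 24 + 26 + 18 + 22 + 18 = €194.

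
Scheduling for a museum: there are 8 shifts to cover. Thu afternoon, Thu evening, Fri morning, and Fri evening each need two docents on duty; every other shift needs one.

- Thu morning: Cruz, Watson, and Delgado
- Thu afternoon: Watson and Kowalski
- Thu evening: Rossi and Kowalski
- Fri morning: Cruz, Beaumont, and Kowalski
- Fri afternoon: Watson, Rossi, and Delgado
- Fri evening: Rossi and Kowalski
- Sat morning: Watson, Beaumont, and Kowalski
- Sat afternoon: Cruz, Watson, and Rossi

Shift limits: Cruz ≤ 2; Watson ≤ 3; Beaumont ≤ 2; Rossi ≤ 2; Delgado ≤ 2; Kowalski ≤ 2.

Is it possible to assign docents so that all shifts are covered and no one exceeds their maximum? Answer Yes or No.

No

Total capacity is 13 and 12 slots are needed, so capacity alone doesn't rule it out.
Shifts {Thu afternoon, Thu evening, Fri evening} need 6 worker-slots in total, but the docents available for any of those shifts (Watson, Rossi, and Kowalski) can supply at most 5 among them. So no valid schedule exists.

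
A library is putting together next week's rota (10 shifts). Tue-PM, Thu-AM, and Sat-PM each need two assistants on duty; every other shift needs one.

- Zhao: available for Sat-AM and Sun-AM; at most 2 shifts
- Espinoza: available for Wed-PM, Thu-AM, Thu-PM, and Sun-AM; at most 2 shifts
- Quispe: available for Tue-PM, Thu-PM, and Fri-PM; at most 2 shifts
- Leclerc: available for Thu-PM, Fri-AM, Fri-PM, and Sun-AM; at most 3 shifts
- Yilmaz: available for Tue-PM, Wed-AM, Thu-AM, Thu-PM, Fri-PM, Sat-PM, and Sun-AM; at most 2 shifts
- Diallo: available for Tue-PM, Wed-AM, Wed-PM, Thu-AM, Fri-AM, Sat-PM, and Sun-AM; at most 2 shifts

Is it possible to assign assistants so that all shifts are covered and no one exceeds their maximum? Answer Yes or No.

No

Total capacity is 13 and 13 slots are needed, so capacity alone doesn't rule it out.
Shifts {Tue-PM, Wed-AM, Thu-AM, Sat-PM} need 7 worker-slots in total, but the assistants available for any of those shifts (Espinoza, Quispe, Yilmaz, and Diallo) can supply at most 6 among them. So no valid schedule exists.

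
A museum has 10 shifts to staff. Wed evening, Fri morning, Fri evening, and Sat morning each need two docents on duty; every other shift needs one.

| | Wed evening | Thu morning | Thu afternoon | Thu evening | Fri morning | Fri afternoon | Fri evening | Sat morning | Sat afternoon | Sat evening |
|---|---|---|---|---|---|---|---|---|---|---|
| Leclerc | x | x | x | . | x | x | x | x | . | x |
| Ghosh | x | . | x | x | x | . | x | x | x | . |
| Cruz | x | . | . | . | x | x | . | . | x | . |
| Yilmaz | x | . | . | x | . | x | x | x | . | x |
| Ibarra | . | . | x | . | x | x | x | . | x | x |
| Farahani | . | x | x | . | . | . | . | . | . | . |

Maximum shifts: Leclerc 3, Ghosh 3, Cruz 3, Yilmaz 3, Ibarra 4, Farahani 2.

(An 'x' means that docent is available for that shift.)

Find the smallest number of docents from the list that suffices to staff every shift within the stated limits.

14 slots to fill and no one can take more than 4, so at least ⌈14/4⌉ = 4 docents are needed.
Any 4 docents together have capacity at most 4+3+3+3 = 13 < 14 slots, so 4 can never suffice.
Leclerc, Ghosh, Cruz, Yilmaz, and Ibarra alone can cover everything: Wed evening→Cruz+Yilmaz, Thu morning→Leclerc, Thu afternoon→Leclerc, Thu evening→Ghosh, Fri morning→Cruz+Ibarra, Fri afternoon→Cruz, Fri evening→Yilmaz+Ibarra, Sat morning→Leclerc+Ghosh, Sat afternoon→Ghosh, Sat evening→Yilmaz.

5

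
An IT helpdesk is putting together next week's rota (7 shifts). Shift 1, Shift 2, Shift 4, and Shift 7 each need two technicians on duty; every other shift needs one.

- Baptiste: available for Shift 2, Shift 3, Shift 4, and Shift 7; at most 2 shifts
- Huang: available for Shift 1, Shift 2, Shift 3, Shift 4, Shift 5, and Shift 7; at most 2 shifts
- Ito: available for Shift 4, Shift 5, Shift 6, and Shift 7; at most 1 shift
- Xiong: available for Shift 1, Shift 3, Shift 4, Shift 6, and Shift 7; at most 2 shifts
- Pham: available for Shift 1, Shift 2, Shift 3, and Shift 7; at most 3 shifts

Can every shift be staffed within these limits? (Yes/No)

Total capacity is 2+2+1+2+3 = 10 but 11 worker-slots are needed — infeasible.

No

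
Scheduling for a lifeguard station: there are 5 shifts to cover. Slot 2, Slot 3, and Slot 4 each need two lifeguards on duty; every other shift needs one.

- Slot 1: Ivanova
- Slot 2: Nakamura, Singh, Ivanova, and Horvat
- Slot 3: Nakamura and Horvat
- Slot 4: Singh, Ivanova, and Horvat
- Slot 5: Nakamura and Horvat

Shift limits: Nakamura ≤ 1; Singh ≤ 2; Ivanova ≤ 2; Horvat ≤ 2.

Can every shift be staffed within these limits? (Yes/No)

Shifts {Slot 1, Slot 2, Slot 3, Slot 4, Slot 5} need 8 worker-slots in total, but the lifeguards available for any of those shifts (Nakamura, Singh, Ivanova, and Horvat) can supply at most 7 among them. So no valid schedule exists.

No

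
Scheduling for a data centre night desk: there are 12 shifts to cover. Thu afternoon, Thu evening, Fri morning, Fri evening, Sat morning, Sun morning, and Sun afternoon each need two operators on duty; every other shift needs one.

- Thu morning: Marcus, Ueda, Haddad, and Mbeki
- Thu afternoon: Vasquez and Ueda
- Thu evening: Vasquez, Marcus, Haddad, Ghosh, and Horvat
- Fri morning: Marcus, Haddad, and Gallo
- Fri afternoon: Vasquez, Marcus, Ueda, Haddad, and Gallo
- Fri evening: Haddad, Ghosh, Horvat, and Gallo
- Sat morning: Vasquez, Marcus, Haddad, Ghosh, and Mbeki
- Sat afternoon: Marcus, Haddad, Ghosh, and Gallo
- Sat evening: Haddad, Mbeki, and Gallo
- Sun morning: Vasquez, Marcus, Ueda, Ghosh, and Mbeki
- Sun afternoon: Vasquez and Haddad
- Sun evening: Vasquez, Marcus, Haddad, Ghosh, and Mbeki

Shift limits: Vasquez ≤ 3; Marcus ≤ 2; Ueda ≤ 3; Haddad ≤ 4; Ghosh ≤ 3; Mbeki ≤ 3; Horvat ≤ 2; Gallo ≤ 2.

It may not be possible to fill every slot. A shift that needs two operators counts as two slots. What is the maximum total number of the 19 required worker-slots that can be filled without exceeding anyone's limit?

19

Total capacity across all operators is 3+2+3+4+3+3+2+2 = 22, and 19 slots are needed, so at most 19 can be filled.
An assignment achieving 19: Thu morning→Marcus, Thu afternoon→Vasquez+Ueda, Thu evening→Vasquez+Horvat, Fri morning→Marcus+Haddad, Fri afternoon→Ueda, Fri evening→Haddad+Ghosh, Sat morning→Ghosh+Mbeki, Sat afternoon→Ghosh, Sat evening→Haddad, Sun morning→Ueda+Mbeki, Sun afternoon→Vasquez+Haddad, Sun evening→Mbeki.
Loads: Vasquez 3/3, Marcus 2/2, Ueda 3/3, Haddad 4/4, Ghosh 3/3, Mbeki 3/3, Horvat 1/2, Gallo 0/2.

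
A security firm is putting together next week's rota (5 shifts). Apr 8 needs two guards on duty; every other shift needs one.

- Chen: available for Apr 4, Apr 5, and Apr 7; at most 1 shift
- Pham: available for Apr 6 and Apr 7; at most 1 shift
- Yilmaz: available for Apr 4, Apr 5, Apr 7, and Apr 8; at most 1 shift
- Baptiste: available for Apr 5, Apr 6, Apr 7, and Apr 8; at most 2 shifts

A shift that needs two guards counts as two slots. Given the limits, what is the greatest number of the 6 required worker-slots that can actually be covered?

Total capacity across all guards is 1+1+1+2 = 5, and 6 slots are needed, so at most 5 can be filled.
An assignment achieving 5: Apr 4→Chen, Apr 5→Baptiste, Apr 6→Pham, Apr 8→Yilmaz+Baptiste.
Loads: Chen 1/1, Pham 1/1, Yilmaz 1/1, Baptiste 2/2.

5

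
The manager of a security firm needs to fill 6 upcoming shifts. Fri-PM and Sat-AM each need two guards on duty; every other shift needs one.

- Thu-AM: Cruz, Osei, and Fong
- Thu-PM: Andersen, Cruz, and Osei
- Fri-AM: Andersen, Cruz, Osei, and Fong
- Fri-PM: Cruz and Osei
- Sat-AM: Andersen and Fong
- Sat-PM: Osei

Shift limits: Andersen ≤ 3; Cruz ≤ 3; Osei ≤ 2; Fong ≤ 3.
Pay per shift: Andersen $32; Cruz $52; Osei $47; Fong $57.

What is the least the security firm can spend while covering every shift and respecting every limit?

Fri-PM can only be covered by Cruz and Osei, so that assignment is forced.
Sat-AM can only be covered by Andersen and Fong, so that assignment is forced.
Sat-PM can only be covered by Osei, so that assignment is forced.
Picking the cheapest available guard for each shift independently would cost $346, but that ignores the shift limits.
An optimal schedule: Thu-AM→Cruz, Thu-PM→Andersen, Fri-AM→Andersen, Fri-PM→Cruz+Osei, Sat-AM→Andersen+Fong, Sat-PM→Osei.
Total: 52 + 32 + 32 + 52 + 47 + 32 + 57 + 47 = $351.

$351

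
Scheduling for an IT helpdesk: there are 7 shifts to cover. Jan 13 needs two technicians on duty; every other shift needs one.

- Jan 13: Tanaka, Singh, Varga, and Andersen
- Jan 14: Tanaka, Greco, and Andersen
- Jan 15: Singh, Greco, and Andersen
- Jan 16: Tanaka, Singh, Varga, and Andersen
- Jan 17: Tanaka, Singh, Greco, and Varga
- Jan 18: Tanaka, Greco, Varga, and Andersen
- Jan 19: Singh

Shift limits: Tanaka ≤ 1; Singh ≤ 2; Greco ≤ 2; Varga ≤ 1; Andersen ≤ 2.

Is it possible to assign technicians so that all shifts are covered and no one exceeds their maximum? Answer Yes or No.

Jan 19 can only be covered by Singh, so that assignment is forced.
One valid schedule: Jan 13→Varga+Andersen, Jan 14→Tanaka, Jan 15→Singh, Jan 16→Andersen, Jan 17→Greco, Jan 18→Greco, Jan 19→Singh.
Loads: Tanaka 1/1, Singh 2/2, Greco 2/2, Varga 1/1, Andersen 2/2 — all within limits.

Yes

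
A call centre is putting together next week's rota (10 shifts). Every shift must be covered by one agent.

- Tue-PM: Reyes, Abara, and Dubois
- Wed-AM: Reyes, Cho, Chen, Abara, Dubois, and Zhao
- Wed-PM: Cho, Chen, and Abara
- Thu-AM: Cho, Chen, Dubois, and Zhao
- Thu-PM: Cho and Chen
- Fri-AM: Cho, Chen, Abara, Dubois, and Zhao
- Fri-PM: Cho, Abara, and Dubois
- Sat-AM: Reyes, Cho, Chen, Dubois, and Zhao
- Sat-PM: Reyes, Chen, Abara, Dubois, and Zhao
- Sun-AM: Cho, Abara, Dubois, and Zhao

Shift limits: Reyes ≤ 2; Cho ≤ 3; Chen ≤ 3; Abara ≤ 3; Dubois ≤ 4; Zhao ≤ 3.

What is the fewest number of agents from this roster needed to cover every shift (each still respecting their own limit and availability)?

3

10 slots to fill and no one can take more than 4, so at least ⌈10/4⌉ = 3 agents are needed.
Cho, Chen, and Dubois alone can cover everything: Tue-PM→Dubois, Wed-AM→Chen, Wed-PM→Cho, Thu-AM→Chen, Thu-PM→Cho, Fri-AM→Dubois, Fri-PM→Cho, Sat-AM→Dubois, Sat-PM→Chen, Sun-AM→Dubois.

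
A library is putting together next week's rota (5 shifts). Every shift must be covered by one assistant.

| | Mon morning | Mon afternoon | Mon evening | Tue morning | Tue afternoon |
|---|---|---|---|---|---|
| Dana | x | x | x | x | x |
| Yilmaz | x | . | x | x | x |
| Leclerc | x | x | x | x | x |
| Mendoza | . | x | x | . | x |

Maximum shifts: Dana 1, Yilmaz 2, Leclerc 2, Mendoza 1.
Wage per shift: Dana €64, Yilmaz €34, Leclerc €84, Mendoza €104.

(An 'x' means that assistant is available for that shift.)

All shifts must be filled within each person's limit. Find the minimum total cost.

Picking the cheapest available assistant for each shift independently would cost €200, but that ignores the shift limits.
An optimal schedule: Mon morning→Dana, Mon afternoon→Leclerc, Mon evening→Yilmaz, Tue morning→Yilmaz, Tue afternoon→Leclerc.
Total: 64 + 84 + 34 + 34 + 84 = €300.

€300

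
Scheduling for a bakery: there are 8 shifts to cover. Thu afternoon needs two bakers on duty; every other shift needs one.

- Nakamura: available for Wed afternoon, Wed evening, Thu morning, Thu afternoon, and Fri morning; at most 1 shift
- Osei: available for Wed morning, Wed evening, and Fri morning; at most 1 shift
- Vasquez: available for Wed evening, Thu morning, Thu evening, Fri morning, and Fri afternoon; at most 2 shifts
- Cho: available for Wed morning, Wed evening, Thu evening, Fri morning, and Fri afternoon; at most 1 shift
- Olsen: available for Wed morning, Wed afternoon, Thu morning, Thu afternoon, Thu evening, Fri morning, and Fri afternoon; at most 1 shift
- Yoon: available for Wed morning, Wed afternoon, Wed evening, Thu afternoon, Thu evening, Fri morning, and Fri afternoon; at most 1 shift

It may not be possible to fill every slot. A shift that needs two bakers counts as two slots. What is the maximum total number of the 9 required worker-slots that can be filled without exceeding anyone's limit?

Total capacity across all bakers is 1+1+2+1+1+1 = 7, and 9 slots are needed, so at most 7 can be filled.
An assignment achieving 7: Wed morning→Osei, Wed afternoon→Nakamura, Thu morning→Vasquez, Thu afternoon→Olsen+Yoon, Thu evening→Vasquez, Fri afternoon→Cho.
Loads: Nakamura 1/1, Osei 1/1, Vasquez 2/2, Cho 1/1, Olsen 1/1, Yoon 1/1.

7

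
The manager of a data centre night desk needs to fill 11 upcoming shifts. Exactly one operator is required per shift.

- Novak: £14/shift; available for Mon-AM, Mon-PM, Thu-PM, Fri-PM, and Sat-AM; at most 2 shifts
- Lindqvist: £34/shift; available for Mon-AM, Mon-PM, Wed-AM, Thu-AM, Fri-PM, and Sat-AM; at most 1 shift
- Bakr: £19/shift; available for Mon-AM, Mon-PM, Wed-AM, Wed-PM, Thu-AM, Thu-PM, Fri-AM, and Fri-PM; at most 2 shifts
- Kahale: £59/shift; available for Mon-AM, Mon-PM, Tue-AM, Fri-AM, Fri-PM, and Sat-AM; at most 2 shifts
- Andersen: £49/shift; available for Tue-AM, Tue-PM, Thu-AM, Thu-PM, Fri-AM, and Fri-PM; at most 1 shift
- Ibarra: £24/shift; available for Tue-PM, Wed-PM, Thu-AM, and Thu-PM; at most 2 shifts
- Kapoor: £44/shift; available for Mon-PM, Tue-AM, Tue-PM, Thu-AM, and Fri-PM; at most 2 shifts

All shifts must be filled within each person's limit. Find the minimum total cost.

£344

Picking the cheapest available operator for each shift independently would cost £214, but that ignores the shift limits.
An optimal schedule: Mon-AM→Novak, Mon-PM→Lindqvist, Tue-AM→Kapoor, Tue-PM→Ibarra, Wed-AM→Bakr, Wed-PM→Bakr, Thu-AM→Kapoor, Thu-PM→Ibarra, Fri-AM→Andersen, Fri-PM→Kahale, Sat-AM→Novak.
Total: 14 + 34 + 44 + 24 + 19 + 19 + 44 + 24 + 49 + 59 + 14 = £344.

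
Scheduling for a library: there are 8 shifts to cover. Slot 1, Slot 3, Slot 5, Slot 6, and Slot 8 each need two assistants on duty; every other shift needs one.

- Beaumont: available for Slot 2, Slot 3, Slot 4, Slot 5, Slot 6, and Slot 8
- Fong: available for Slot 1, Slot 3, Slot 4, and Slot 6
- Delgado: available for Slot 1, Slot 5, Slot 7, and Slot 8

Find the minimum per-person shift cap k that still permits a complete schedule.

With 3 assistants and 13 worker-slots to fill, someone must work at least ⌈13/3⌉ = 5 shifts, so k ≥ 5.
k = 5 works: Slot 1→Fong+Delgado, Slot 2→Beaumont, Slot 3→Beaumont+Fong, Slot 4→Fong, Slot 5→Beaumont+Delgado, Slot 6→Beaumont+Fong, Slot 7→Delgado, Slot 8→Beaumont+Delgado.
Loads: Beaumont 5, Fong 4, Delgado 4 — all ≤ 5.

5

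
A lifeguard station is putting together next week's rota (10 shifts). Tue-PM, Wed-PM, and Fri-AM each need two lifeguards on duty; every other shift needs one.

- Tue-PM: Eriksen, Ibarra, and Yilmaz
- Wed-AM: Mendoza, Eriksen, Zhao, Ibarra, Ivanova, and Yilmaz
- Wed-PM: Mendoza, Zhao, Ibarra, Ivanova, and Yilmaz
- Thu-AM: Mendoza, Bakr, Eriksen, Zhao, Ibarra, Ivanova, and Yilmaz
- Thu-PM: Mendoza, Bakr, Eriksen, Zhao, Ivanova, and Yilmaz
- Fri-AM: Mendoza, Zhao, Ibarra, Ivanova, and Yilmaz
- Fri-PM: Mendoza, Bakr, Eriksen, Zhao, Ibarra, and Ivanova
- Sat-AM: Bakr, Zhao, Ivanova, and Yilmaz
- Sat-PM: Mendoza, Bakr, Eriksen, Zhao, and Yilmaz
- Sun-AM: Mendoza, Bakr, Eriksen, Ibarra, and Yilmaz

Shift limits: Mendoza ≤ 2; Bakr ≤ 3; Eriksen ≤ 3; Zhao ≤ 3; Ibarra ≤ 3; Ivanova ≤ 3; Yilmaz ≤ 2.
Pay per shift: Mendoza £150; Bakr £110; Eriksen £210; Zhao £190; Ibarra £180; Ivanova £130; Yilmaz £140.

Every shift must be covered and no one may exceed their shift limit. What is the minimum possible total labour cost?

£1840

Picking the cheapest available lifeguard for each shift independently would cost £1650, but that ignores the shift limits.
An optimal schedule: Tue-PM→Yilmaz+Ibarra, Wed-AM→Ivanova, Wed-PM→Mendoza+Ibarra, Thu-AM→Yilmaz, Thu-PM→Ivanova, Fri-AM→Mendoza+Ibarra, Fri-PM→Ivanova, Sat-AM→Bakr, Sat-PM→Bakr, Sun-AM→Bakr.
Total: 140 + 180 + 130 + 150 + 180 + 140 + 130 + 150 + 180 + 130 + 110 + 110 + 110 = £1840.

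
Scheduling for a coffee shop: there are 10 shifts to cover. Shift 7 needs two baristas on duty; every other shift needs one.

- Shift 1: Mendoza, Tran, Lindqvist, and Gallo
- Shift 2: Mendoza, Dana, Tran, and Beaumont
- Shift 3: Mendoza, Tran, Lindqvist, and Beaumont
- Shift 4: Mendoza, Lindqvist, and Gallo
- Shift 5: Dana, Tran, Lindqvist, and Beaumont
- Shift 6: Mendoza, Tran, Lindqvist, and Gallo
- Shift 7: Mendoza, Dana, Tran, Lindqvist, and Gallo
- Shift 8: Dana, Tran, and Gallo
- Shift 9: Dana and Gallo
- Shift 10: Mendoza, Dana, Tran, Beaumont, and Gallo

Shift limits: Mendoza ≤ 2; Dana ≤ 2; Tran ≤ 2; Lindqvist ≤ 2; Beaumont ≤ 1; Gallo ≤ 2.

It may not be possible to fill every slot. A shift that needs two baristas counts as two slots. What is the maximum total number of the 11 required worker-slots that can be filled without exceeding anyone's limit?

11

Total capacity across all baristas is 2+2+2+2+1+2 = 11, and 11 slots are needed, so at most 11 can be filled.
An assignment achieving 11: Shift 1→Mendoza, Shift 2→Tran, Shift 3→Tran, Shift 4→Mendoza, Shift 5→Lindqvist, Shift 6→Gallo, Shift 7→Lindqvist+Gallo, Shift 8→Dana, Shift 9→Dana, Shift 10→Beaumont.
Loads: Mendoza 2/2, Dana 2/2, Tran 2/2, Lindqvist 2/2, Beaumont 1/1, Gallo 2/2.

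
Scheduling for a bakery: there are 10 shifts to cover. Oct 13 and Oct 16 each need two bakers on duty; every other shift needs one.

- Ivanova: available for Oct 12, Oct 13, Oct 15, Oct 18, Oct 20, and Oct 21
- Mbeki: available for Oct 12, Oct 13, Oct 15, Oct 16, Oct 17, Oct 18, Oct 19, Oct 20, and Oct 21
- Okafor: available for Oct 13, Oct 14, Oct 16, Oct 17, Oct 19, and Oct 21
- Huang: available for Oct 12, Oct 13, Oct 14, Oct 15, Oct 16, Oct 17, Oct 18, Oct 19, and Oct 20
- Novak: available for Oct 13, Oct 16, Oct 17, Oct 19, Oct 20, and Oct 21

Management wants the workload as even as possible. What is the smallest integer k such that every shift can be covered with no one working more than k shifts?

3

With 5 bakers and 12 worker-slots to fill, someone must work at least ⌈12/5⌉ = 3 shifts, so k ≥ 3.
k = 3 works: Oct 12→Ivanova, Oct 13→Huang+Novak, Oct 14→Okafor, Oct 15→Ivanova, Oct 16→Okafor+Huang, Oct 17→Mbeki, Oct 18→Ivanova, Oct 19→Mbeki, Oct 20→Mbeki, Oct 21→Okafor.
Loads: Ivanova 3, Mbeki 3, Okafor 3, Huang 2, Novak 1 — all ≤ 3.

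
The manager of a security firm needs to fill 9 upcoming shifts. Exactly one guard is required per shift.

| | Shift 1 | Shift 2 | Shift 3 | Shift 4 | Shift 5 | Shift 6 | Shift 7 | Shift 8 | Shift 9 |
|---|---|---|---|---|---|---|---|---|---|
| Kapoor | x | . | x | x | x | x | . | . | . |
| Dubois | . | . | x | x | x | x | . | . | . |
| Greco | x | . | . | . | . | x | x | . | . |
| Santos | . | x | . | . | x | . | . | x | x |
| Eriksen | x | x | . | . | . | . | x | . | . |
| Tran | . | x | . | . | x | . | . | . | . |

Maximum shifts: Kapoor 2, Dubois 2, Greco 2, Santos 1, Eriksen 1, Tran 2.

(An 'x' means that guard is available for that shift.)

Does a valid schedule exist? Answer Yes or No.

Total capacity is 10 and 9 slots are needed, so capacity alone doesn't rule it out.
Shifts {Shift 8, Shift 9} need 2 worker-slots in total, but the guards available for any of those shifts (Santos) can supply at most 1 among them. So no valid schedule exists.

No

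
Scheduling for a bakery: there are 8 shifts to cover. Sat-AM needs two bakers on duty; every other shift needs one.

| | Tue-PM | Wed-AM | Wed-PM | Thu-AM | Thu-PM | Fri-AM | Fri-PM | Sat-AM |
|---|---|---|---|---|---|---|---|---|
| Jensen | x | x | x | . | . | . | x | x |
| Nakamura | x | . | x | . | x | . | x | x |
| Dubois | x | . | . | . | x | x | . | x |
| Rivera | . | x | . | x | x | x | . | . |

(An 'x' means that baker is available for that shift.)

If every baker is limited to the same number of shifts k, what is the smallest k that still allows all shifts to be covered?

3

With 4 bakers and 9 worker-slots to fill, someone must work at least ⌈9/4⌉ = 3 shifts, so k ≥ 3.
k = 3 works: Tue-PM→Nakamura, Wed-AM→Jensen, Wed-PM→Jensen, Thu-AM→Rivera, Thu-PM→Nakamura, Fri-AM→Dubois, Fri-PM→Jensen, Sat-AM→Nakamura+Dubois.
Loads: Jensen 3, Nakamura 3, Dubois 2, Rivera 1 — all ≤ 3.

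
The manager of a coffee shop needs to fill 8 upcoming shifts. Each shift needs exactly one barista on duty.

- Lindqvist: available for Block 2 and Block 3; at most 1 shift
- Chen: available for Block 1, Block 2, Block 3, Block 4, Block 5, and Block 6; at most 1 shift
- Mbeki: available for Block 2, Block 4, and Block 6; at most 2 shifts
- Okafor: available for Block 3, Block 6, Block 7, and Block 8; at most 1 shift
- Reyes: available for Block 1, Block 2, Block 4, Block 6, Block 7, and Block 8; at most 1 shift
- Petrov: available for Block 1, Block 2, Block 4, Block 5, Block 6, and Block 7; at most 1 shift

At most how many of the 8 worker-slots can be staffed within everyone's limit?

7

Total capacity across all baristas is 1+1+2+1+1+1 = 7, and 8 slots are needed, so at most 7 can be filled.
An assignment achieving 7: Block 1→Reyes, Block 2→Mbeki, Block 3→Lindqvist, Block 4→Mbeki, Block 5→Chen, Block 7→Petrov, Block 8→Okafor.
Loads: Lindqvist 1/1, Chen 1/1, Mbeki 2/2, Okafor 1/1, Reyes 1/1, Petrov 1/1.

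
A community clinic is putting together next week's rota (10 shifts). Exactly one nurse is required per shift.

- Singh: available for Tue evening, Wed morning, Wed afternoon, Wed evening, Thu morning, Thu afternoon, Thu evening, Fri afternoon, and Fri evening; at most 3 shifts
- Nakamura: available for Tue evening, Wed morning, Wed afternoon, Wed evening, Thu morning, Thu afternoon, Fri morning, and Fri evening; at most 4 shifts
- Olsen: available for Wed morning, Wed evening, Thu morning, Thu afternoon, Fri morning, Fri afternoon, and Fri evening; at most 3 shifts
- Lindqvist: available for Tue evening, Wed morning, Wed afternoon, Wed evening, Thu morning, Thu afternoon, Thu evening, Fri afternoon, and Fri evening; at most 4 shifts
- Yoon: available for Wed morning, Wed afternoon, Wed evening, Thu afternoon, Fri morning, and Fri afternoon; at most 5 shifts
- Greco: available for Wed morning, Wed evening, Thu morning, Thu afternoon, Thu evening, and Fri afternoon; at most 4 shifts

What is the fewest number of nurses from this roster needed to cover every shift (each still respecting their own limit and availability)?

10 slots to fill and no one can take more than 5, so at least ⌈10/5⌉ = 2 nurses are needed.
Any 2 nurses together have capacity at most 5+4 = 9 < 10 slots, so 2 can never suffice.
Singh, Nakamura, and Olsen alone can cover everything: Tue evening→Singh, Wed morning→Nakamura, Wed afternoon→Singh, Wed evening→Nakamura, Thu morning→Nakamura, Thu afternoon→Olsen, Thu evening→Singh, Fri morning→Nakamura, Fri afternoon→Olsen, Fri evening→Olsen.

3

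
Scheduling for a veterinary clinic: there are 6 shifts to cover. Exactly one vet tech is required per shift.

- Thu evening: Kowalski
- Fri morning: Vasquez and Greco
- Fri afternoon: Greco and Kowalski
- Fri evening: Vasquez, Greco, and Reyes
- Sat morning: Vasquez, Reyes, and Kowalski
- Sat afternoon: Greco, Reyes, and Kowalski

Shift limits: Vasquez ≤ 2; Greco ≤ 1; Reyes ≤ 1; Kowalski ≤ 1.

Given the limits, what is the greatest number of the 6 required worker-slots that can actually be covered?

Total capacity across all vet techs is 2+1+1+1 = 5, and 6 slots are needed, so at most 5 can be filled.
An assignment achieving 5: Thu evening→Kowalski, Fri morning→Vasquez, Fri afternoon→Greco, Fri evening→Vasquez, Sat morning→Reyes.
Loads: Vasquez 2/2, Greco 1/1, Reyes 1/1, Kowalski 1/1.

5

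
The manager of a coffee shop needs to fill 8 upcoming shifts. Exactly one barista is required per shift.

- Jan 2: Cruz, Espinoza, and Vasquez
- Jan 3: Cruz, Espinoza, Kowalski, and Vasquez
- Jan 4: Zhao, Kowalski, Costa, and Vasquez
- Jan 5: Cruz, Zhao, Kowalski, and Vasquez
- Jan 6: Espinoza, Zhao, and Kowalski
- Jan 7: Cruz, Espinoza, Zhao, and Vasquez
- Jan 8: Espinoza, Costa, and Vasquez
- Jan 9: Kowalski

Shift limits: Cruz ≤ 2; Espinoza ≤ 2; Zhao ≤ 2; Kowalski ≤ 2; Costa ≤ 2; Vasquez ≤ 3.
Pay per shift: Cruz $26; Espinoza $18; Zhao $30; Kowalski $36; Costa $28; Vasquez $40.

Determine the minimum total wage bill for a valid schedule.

Jan 9 can only be covered by Kowalski, so that assignment is forced.
Picking the cheapest available barista for each shift independently would cost $180, but that ignores the shift limits.
An optimal schedule: Jan 2→Espinoza, Jan 3→Cruz, Jan 4→Costa, Jan 5→Cruz, Jan 6→Espinoza, Jan 7→Zhao, Jan 8→Costa, Jan 9→Kowalski.
Total: 18 + 26 + 28 + 26 + 18 + 30 + 28 + 36 = $210.

$210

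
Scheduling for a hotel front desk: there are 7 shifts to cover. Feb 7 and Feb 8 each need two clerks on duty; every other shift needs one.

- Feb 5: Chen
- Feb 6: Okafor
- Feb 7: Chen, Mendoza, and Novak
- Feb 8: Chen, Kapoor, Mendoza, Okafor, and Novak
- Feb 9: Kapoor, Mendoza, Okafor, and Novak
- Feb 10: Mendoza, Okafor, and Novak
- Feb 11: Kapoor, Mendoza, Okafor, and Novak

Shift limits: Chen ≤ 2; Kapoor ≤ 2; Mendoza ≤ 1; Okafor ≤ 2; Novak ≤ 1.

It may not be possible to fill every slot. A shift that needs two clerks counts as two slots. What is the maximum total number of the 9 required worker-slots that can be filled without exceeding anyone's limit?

8

Total capacity across all clerks is 2+2+1+2+1 = 8, and 9 slots are needed, so at most 8 can be filled.
An assignment achieving 8: Feb 5→Chen, Feb 6→Okafor, Feb 7→Chen+Mendoza, Feb 8→Novak, Feb 9→Kapoor, Feb 10→Okafor, Feb 11→Kapoor.
Loads: Chen 2/2, Kapoor 2/2, Mendoza 1/1, Okafor 2/2, Novak 1/1.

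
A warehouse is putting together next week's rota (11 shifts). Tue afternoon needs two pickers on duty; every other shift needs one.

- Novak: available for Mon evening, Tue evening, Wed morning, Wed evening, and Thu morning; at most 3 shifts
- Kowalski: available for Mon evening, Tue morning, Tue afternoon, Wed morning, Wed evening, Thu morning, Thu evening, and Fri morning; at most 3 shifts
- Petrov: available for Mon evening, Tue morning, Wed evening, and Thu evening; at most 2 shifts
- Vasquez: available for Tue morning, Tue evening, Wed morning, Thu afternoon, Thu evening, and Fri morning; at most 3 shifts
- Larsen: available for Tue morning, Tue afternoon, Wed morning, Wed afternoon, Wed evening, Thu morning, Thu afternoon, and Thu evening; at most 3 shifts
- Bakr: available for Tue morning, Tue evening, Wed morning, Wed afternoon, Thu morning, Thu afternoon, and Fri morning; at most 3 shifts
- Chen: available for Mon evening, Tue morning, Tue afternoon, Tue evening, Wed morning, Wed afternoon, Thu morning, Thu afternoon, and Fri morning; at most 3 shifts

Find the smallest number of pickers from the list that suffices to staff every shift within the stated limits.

12 slots to fill and no one can take more than 3, so at least ⌈12/3⌉ = 4 pickers are needed.
Novak, Kowalski, Vasquez, and Larsen alone can cover everything: Mon evening→Novak, Tue morning→Kowalski, Tue afternoon→Kowalski+Larsen, Tue evening→Novak, Wed morning→Vasquez, Wed afternoon→Larsen, Wed evening→Novak, Thu morning→Larsen, Thu afternoon→Vasquez, Thu evening→Vasquez, Fri morning→Kowalski.

4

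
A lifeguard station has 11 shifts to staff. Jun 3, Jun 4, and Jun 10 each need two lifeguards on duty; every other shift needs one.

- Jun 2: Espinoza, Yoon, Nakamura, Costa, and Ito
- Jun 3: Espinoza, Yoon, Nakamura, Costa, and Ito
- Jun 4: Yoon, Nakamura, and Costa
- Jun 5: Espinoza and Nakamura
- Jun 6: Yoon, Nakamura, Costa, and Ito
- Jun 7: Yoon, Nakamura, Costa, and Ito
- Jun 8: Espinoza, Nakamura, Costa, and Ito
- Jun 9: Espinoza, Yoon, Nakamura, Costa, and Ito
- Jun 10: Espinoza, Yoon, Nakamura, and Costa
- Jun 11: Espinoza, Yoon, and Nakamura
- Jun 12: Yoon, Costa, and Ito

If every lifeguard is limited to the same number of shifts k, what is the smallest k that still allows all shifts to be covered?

3

With 5 lifeguards and 14 worker-slots to fill, someone must work at least ⌈14/5⌉ = 3 shifts, so k ≥ 3.
k = 3 works: Jun 2→Costa, Jun 3→Costa+Ito, Jun 4→Yoon+Nakamura, Jun 5→Espinoza, Jun 6→Yoon, Jun 7→Nakamura, Jun 8→Espinoza, Jun 9→Ito, Jun 10→Nakamura+Costa, Jun 11→Espinoza, Jun 12→Yoon.
Loads: Espinoza 3, Yoon 3, Nakamura 3, Costa 3, Ito 2 — all ≤ 3.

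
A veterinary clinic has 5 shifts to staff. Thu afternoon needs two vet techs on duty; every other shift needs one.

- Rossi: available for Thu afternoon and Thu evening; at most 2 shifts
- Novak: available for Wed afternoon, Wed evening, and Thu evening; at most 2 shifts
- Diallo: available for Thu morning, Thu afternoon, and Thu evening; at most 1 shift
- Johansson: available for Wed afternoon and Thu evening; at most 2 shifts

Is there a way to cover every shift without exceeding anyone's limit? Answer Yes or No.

No

Total capacity is 7 and 6 slots are needed, so capacity alone doesn't rule it out.
Shifts {Thu morning, Thu afternoon} need 3 worker-slots in total, but the vet techs available for any of those shifts (Rossi and Diallo) can supply at most 2 among them. So no valid schedule exists.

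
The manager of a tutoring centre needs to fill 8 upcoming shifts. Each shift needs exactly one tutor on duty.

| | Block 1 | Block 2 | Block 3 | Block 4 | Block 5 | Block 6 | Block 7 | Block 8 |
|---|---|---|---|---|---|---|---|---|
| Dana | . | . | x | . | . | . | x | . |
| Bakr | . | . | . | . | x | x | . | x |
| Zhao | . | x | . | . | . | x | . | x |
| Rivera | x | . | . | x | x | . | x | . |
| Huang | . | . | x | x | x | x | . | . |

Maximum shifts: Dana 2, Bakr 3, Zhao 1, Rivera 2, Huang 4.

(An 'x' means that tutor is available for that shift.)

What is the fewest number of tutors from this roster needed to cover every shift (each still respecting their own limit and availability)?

8 slots to fill and no one can take more than 4, so at least ⌈8/4⌉ = 2 tutors are needed.
Shifts {Block 1, Block 2, Block 3, Block 8} need 4 slots, but among the tutors available for them (Dana, Bakr, Zhao, Rivera, and Huang) any 3 together supply at most 3. So 3 tutors are not enough.
Dana, Bakr, Zhao, and Rivera alone can cover everything: Block 1→Rivera, Block 2→Zhao, Block 3→Dana, Block 4→Rivera, Block 5→Bakr, Block 6→Bakr, Block 7→Dana, Block 8→Bakr.

4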